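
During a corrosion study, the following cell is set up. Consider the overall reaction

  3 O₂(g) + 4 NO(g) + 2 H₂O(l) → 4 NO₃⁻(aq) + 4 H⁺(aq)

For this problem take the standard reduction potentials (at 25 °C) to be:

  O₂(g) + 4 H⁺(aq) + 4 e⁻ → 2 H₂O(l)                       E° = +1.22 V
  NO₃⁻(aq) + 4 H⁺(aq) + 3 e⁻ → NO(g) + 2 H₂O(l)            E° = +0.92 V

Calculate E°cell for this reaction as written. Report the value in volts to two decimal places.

+0.30 V

The O₂/H₂O couple has the higher reduction potential, so it is the cathode; NO₃⁻/NO is oxidised at the anode.
E°cell = E°(cathode) − E°(anode) = (+1.22) − (+0.92) = +0.30 V.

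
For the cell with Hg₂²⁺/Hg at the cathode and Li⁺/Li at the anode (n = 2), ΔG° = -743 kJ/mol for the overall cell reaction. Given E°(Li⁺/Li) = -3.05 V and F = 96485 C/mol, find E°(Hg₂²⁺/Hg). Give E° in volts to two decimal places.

+0.80 V

E°cell = −ΔG°/(nF) = −(-743×10³)/((2)(96485)) = +3.850 V.
Since Hg₂²⁺/Hg is the cathode and Li⁺/Li the anode, E°cell = E°(Hg₂²⁺/Hg) − E°(Li⁺/Li).
So E°(Hg₂²⁺/Hg) = E°cell + E°(Li⁺/Li) = +3.850 + (-3.05) = +0.80 V.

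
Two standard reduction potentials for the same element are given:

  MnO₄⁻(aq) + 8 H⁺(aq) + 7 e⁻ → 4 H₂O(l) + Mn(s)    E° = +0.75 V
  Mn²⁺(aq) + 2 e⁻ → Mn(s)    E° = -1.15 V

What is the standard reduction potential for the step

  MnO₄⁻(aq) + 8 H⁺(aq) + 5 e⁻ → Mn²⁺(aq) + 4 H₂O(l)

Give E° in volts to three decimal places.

+1.510 V

Sequential free energies add, so n₃E°₃ = n₁E°₁ + n₂E°₂.
With n₃ = 7, and the known step contributing 2×(-1.15) V, the unknown satisfies 5·E° = 7×(+0.75) − 2×(-1.15) = +7.550.
E° = +7.550 / 5 = +1.510 V.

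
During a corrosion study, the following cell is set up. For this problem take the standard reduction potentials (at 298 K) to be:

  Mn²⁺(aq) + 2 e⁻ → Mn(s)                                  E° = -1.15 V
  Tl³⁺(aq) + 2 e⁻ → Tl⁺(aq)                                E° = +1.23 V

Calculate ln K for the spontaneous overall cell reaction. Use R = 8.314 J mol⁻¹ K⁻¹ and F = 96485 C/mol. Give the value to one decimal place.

185.4

Cathode: Tl³⁺/Tl⁺; anode: Mn²⁺/Mn. E°cell = (+1.23) − (-1.15) = +2.38 V, with n = 2.
ΔG° = −nFE° = −RT ln K, so ln K = nFE°/(RT) = (2)(96485)(+2.38) / ((8.314)(298)) = 185.370.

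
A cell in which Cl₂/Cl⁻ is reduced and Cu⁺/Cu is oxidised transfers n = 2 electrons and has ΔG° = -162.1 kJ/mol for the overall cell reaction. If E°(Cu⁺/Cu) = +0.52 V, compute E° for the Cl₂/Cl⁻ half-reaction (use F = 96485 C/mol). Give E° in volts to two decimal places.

+1.36 V

E°cell = −ΔG°/(nF) = −(-162.1×10³)/((2)(96485)) = +0.840 V.
Since Cl₂/Cl⁻ is the cathode and Cu⁺/Cu the anode, E°cell = E°(Cl₂/Cl⁻) − E°(Cu⁺/Cu).
So E°(Cl₂/Cl⁻) = E°cell + E°(Cu⁺/Cu) = +0.840 + (+0.52) = +1.36 V.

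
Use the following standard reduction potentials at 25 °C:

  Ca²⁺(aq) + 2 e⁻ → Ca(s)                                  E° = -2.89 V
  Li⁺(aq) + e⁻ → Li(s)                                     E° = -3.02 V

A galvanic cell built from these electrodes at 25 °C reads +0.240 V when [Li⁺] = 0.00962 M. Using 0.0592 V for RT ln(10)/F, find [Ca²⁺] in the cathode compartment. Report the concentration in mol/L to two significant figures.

Ca²⁺/Ca is the cathode, Li⁺/Li the anode: E°cell = +0.13 V, n = 2.
Overall reaction: Ca²⁺(aq) + 2 Li(s) → Ca(s) + 2 Li⁺(aq); Q = [Li⁺]^2/[Ca²⁺]^1.
From E = E° − (0.0592/n) log Q: log Q = (E° − E)·n/0.0592 = (+0.13 − (+0.240))·2/0.0592 = -3.7162.
So 1·log[Ca²⁺] = 2·log(0.00962) − log Q = -4.0336 − (-3.7162) = -0.3174; [Ca²⁺] = 10^(-0.3174) ≈ 0.48 M.

0.48 M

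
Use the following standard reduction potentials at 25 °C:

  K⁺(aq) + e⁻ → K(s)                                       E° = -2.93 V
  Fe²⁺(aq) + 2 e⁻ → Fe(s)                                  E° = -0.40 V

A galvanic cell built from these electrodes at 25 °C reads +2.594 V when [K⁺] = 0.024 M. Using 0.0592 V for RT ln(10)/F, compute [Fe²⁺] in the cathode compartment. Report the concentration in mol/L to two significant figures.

0.084 M

Fe²⁺/Fe is the cathode, K⁺/K the anode: E°cell = +2.53 V, n = 2.
Overall reaction: Fe²⁺(aq) + 2 K(s) → Fe(s) + 2 K⁺(aq); Q = [K⁺]^2/[Fe²⁺]^1.
From E = E° − (0.0592/n) log Q: log Q = (E° − E)·n/0.0592 = (+2.53 − (+2.594))·2/0.0592 = -2.1622.
So 1·log[Fe²⁺] = 2·log(0.024) − log Q = -3.2396 − (-2.1622) = -1.0774; [Fe²⁺] = 10^(-1.0774) ≈ 0.084 M.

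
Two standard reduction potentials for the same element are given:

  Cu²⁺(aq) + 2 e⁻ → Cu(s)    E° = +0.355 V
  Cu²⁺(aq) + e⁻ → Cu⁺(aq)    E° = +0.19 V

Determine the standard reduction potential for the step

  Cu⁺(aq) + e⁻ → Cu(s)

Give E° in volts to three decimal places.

Sequential free energies add, so n₃E°₃ = n₁E°₁ + n₂E°₂.
With n₃ = 2, and the known step contributing 1×(+0.19) V, the unknown satisfies 1·E° = 2×(+0.355) − 1×(+0.19) = +0.520.
E° = +0.520 / 1 = +0.520 V.

+0.520 V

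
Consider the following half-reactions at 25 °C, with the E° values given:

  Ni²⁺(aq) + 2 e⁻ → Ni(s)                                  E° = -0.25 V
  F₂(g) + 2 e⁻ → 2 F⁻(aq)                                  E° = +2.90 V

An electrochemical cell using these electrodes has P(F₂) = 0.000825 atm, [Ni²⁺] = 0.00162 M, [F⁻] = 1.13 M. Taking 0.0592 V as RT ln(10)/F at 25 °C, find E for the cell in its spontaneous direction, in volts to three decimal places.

F₂/F⁻ is the cathode (higher E°), Ni²⁺/Ni the anode: E°cell = +2.90 − (-0.25) = +3.15 V, n = 2.
Overall: F₂(g) + Ni(s) → 2 F⁻(aq) + Ni²⁺(aq)
Q = [F⁻]^2·[Ni²⁺] / (P(F₂)); log Q = 0.399.
E = E° − (0.0592/n) log Q = +3.15 − (0.0592/2)(0.399) = +3.138 V.

+3.138 V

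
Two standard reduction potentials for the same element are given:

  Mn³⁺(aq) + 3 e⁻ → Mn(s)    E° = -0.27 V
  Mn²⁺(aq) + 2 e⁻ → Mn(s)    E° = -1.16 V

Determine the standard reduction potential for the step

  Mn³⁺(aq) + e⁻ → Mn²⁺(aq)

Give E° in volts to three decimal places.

Sequential free energies add, so n₃E°₃ = n₁E°₁ + n₂E°₂.
With n₃ = 3, and the known step contributing 2×(-1.16) V, the unknown satisfies 1·E° = 3×(-0.27) − 2×(-1.16) = +1.510.
E° = +1.510 / 1 = +1.510 V.

+1.510 V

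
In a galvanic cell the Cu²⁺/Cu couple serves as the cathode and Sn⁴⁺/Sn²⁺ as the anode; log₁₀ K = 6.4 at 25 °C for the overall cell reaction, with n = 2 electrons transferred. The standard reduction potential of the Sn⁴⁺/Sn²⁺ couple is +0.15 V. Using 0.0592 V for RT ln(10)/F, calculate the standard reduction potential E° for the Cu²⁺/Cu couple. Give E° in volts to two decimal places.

E°cell = (0.0592/n)·log K = (0.0592/2)(6.4) = +0.189 V.
Since Cu²⁺/Cu is the cathode and Sn⁴⁺/Sn²⁺ the anode, E°cell = E°(Cu²⁺/Cu) − E°(Sn⁴⁺/Sn²⁺).
So E°(Cu²⁺/Cu) = E°cell + E°(Sn⁴⁺/Sn²⁺) = +0.189 + (+0.15) = +0.34 V.

+0.34 V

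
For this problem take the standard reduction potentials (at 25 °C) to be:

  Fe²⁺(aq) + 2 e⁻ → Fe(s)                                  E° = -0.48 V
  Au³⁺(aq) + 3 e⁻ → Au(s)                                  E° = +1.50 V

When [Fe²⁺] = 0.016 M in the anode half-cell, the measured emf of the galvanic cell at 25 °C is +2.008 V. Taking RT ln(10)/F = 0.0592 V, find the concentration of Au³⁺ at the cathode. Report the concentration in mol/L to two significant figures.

Au³⁺/Au is the cathode, Fe²⁺/Fe the anode: E°cell = +1.98 V, n = 6.
Overall reaction: 2 Au³⁺(aq) + 3 Fe(s) → 2 Au(s) + 3 Fe²⁺(aq); Q = [Fe²⁺]^3/[Au³⁺]^2.
From E = E° − (0.0592/n) log Q: log Q = (E° − E)·n/0.0592 = (+1.98 − (+2.008))·6/0.0592 = -2.8378.
So 2·log[Au³⁺] = 3·log(0.016) − log Q = -5.3876 − (-2.8378) = -2.5498; log[Au³⁺] = -2.5498 / 2 = -1.2749; [Au³⁺] = 10^(-1.2749) ≈ 0.053 M.

0.053 M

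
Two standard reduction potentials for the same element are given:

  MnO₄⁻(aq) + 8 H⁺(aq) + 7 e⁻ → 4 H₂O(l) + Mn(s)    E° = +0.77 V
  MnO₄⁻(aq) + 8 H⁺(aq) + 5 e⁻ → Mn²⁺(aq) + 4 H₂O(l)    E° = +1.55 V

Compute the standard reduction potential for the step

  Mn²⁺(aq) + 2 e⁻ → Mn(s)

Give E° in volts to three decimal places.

-1.180 V

Sequential free energies add, so n₃E°₃ = n₁E°₁ + n₂E°₂.
With n₃ = 7, and the known step contributing 5×(+1.55) V, the unknown satisfies 2·E° = 7×(+0.77) − 5×(+1.55) = -2.360.
E° = -2.360 / 2 = -1.180 V.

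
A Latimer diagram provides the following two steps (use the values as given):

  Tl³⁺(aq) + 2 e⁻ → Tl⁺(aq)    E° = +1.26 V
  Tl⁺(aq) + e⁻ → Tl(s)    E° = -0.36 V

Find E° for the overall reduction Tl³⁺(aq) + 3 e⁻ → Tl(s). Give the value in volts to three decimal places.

Standard free energies of sequential steps add: ΔG°₃ = ΔG°₁ + ΔG°₂, so n₃E°₃ = n₁E°₁ + n₂E°₂.
E°₃ = (2×+1.26 + 1×-0.36) / 3 = (+2.160) / 3 = +0.720 V.

+0.720 V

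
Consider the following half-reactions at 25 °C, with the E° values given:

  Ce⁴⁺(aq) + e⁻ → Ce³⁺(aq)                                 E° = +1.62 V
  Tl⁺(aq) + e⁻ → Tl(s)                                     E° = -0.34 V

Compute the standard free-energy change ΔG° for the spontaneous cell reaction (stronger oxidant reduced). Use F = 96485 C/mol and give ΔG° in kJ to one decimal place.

Ce⁴⁺/Ce³⁺ (E° = +1.62 V) is the cathode; Tl⁺/Tl (E° = -0.34 V) is the anode, so E°cell = +1.96 V.
Balancing electrons gives n = 1 (lcm of 1 and 1).
ΔG° = −nFE° = −(1)(96485)(+1.96) = -189,111 J = -189.1 kJ.

-189.1 kJ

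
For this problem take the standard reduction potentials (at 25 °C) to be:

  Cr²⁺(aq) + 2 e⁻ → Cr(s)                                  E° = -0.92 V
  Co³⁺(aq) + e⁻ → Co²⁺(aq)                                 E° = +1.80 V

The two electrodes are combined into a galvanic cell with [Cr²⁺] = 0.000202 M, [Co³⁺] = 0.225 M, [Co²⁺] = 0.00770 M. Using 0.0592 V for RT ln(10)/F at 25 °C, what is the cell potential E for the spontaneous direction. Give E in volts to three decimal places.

+2.916 V

Co³⁺/Co²⁺ is the cathode (higher E°), Cr²⁺/Cr the anode: E°cell = +1.80 − (-0.92) = +2.72 V, n = 2.
Overall: 2 Co³⁺(aq) + Cr(s) → 2 Co²⁺(aq) + Cr²⁺(aq)
Q = [Co²⁺]^2·[Cr²⁺] / ([Co³⁺]^2); log Q = -6.626.
E = E° − (0.0592/n) log Q = +2.72 − (0.0592/2)(-6.626) = +2.916 V.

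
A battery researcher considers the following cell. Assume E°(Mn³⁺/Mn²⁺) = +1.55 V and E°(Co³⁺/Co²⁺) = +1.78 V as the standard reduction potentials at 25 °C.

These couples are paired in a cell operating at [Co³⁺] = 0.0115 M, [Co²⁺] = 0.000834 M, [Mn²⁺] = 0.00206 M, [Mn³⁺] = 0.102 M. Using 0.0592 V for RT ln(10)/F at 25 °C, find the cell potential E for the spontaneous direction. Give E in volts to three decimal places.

+0.197 V

Co³⁺/Co²⁺ is the cathode (higher E°), Mn³⁺/Mn²⁺ the anode: E°cell = +1.78 − (+1.55) = +0.23 V, n = 1.
Overall: Co³⁺(aq) + Mn²⁺(aq) → Co²⁺(aq) + Mn³⁺(aq)
Q = [Co²⁺]·[Mn³⁺] / ([Co³⁺]·[Mn²⁺]); log Q = 0.555.
E = E° − (0.0592/n) log Q = +0.23 − (0.0592/1)(0.555) = +0.197 V.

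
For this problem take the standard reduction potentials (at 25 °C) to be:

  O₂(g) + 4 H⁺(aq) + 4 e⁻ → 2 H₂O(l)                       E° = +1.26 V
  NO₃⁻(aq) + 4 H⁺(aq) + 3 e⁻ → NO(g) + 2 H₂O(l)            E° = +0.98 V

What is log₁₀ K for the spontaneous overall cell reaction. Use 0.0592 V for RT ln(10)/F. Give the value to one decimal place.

Cathode: O₂/H₂O; anode: NO₃⁻/NO. E°cell = +0.28 V, n = 12.
log K = nE°cell / 0.0592 = (12)(+0.28) / 0.0592 = 56.8.

56.8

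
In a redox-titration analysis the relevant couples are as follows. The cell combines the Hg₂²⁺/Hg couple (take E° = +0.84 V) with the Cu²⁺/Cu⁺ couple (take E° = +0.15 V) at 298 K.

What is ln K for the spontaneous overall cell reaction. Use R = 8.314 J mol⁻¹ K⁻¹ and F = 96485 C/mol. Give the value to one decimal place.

Cathode: Hg₂²⁺/Hg; anode: Cu²⁺/Cu⁺. E°cell = (+0.84) − (+0.15) = +0.69 V, with n = 2.
ΔG° = −nFE° = −RT ln K, so ln K = nFE°/(RT) = (2)(96485)(+0.69) / ((8.314)(298)) = 53.742.

53.7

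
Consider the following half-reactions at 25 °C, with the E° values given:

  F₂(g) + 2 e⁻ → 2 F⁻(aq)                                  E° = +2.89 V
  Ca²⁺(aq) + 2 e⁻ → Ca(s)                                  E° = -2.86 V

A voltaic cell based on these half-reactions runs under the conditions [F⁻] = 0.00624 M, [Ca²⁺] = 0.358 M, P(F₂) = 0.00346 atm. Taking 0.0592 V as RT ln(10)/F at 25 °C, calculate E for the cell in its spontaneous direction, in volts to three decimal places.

+5.821 V

F₂/F⁻ is the cathode (higher E°), Ca²⁺/Ca the anode: E°cell = +2.89 − (-2.86) = +5.75 V, n = 2.
Overall: F₂(g) + Ca(s) → 2 F⁻(aq) + Ca²⁺(aq)
Q = [F⁻]^2·[Ca²⁺] / (P(F₂)); log Q = -2.395.
E = E° − (0.0592/n) log Q = +5.75 − (0.0592/2)(-2.395) = +5.821 V.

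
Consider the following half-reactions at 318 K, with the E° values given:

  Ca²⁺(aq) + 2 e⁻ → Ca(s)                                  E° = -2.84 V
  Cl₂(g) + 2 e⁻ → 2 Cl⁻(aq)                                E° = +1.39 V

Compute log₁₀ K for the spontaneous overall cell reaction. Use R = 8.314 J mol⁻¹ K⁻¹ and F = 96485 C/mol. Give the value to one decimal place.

Cathode: Cl₂/Cl⁻; anode: Ca²⁺/Ca. E°cell = (+1.39) − (-2.84) = +4.23 V, with n = 2.
ΔG° = −nFE° = −RT ln K, so ln K = nFE°/(RT) = (2)(96485)(+4.23) / ((8.314)(318)) = 308.740.
log₁₀ K = 308.740 / ln 10 = 134.1.

134.1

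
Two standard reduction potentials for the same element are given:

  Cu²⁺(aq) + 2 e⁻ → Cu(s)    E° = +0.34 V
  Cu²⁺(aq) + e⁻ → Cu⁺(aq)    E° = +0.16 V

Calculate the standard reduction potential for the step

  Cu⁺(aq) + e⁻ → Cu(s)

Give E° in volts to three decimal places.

Sequential free energies add, so n₃E°₃ = n₁E°₁ + n₂E°₂.
With n₃ = 2, and the known step contributing 1×(+0.16) V, the unknown satisfies 1·E° = 2×(+0.34) − 1×(+0.16) = +0.520.
E° = +0.520 / 1 = +0.520 V.

+0.520 V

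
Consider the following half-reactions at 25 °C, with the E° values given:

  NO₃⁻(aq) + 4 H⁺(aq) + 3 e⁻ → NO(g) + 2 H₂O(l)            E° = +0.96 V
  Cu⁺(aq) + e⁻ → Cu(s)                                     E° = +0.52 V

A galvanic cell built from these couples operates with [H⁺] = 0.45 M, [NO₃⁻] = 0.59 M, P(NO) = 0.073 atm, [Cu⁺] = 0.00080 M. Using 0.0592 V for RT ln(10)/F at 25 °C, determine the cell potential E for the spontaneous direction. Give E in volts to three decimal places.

+0.614 V

NO₃⁻/NO is the cathode (higher E°), Cu⁺/Cu the anode: E°cell = +0.96 − (+0.52) = +0.44 V, n = 3.
Overall: NO₃⁻(aq) + 4 H⁺(aq) + 3 Cu(s) → NO(g) + 2 H₂O(l) + 3 Cu⁺(aq)
Q = P(NO)·[Cu⁺]^3 / ([NO₃⁻]·[H⁺]^4); log Q = -8.811.
E = E° − (0.0592/n) log Q = +0.44 − (0.0592/3)(-8.811) = +0.614 V.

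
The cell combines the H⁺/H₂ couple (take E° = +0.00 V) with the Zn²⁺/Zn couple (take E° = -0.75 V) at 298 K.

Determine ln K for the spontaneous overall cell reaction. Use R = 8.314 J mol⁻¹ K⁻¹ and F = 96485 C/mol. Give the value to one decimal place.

58.4

Cathode: H⁺/H₂; anode: Zn²⁺/Zn. E°cell = (+0.00) − (-0.75) = +0.75 V, with n = 2.
ΔG° = −nFE° = −RT ln K, so ln K = nFE°/(RT) = (2)(96485)(+0.75) / ((8.314)(298)) = 58.415.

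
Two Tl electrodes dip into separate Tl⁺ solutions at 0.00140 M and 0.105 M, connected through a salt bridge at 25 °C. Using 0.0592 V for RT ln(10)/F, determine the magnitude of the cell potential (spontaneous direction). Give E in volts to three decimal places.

+0.111 V

For a concentration cell E°cell = 0. The 0.105 M side is the cathode (reduction is favoured where [Tl⁺] is higher).
With n = 1, E = −(0.0592/1) log([Tl⁺]ₐₙ/[Tl⁺]꜀ₐₜ) = −(0.0592/1) log(0.0014/0.105) = −(0.0592/1)(-1.875) = +0.111 V.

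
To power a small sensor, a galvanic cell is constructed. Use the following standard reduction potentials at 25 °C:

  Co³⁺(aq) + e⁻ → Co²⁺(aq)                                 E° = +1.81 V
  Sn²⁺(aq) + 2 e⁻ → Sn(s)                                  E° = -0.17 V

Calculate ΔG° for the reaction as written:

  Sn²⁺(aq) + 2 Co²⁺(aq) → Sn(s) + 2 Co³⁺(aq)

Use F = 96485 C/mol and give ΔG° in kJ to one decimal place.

+382.1 kJ

As written, Sn²⁺/Sn is reduced (cathode) and Co³⁺/Co²⁺ is oxidised (anode), so E°cell = (-0.17) − (+1.81) = -1.98 V.
Balancing electrons gives n = 2.
ΔG° = −nFE° = −(2)(96485)(-1.98) = 382,081 J = +382.1 kJ.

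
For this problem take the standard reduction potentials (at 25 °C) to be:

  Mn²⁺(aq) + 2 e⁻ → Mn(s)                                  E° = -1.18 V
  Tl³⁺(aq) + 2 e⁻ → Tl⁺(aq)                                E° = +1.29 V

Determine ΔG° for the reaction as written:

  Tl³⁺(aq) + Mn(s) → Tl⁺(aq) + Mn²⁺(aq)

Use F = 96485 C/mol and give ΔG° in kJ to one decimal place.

-476.6 kJ

As written, Tl³⁺/Tl⁺ is reduced (cathode) and Mn²⁺/Mn is oxidised (anode), so E°cell = (+1.29) − (-1.18) = +2.47 V.
Balancing electrons gives n = 2.
ΔG° = −nFE° = −(2)(96485)(+2.47) = -476,636 J = -476.6 kJ.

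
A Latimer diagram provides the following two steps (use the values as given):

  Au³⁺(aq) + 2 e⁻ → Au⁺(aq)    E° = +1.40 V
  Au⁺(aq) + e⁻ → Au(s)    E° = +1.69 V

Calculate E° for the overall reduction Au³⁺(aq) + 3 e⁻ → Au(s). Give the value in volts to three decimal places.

Adding the free-energy changes (−nFE°) of the two steps gives −n₃FE°₃ = −n₁FE°₁ − n₂FE°₂.
E°₃ = (2×+1.40 + 1×+1.69) / 3 = (+4.490) / 3 = +1.497 V.

+1.497 V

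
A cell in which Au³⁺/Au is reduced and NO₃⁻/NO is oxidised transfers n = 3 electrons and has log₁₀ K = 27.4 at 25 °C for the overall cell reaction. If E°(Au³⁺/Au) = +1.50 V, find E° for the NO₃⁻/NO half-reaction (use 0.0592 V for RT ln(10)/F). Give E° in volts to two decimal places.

E°cell = (0.0592/n)·log K = (0.0592/3)(27.4) = +0.541 V.
Since Au³⁺/Au is the cathode and NO₃⁻/NO the anode, E°cell = E°(Au³⁺/Au) − E°(NO₃⁻/NO).
So E°(NO₃⁻/NO) = E°(Au³⁺/Au) − E°cell = (+1.50) − (+0.541) = +0.96 V.

+0.96 V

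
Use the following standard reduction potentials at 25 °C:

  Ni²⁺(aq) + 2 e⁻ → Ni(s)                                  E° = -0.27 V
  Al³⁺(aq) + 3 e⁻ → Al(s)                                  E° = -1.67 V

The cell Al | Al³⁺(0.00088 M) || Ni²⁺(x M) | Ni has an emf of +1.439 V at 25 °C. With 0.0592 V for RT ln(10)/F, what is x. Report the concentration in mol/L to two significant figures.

Ni²⁺/Ni is the cathode, Al³⁺/Al the anode: E°cell = +1.40 V, n = 6.
Overall reaction: 3 Ni²⁺(aq) + 2 Al(s) → 3 Ni(s) + 2 Al³⁺(aq); Q = [Al³⁺]^2/[Ni²⁺]^3.
From E = E° − (0.0592/n) log Q: log Q = (E° − E)·n/0.0592 = (+1.40 − (+1.439))·6/0.0592 = -3.9527.
So 3·log[Ni²⁺] = 2·log(0.00088) − log Q = -6.1110 − (-3.9527) = -2.1583; log[Ni²⁺] = -2.1583 / 3 = -0.7194; [Ni²⁺] = 10^(-0.7194) ≈ 0.19 M.

0.19 M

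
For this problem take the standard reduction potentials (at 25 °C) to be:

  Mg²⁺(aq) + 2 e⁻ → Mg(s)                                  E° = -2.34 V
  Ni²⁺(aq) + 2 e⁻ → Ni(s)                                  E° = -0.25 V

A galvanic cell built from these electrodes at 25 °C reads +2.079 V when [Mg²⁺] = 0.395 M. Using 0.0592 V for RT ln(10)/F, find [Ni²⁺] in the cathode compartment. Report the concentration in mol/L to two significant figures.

0.17 M

Ni²⁺/Ni is the cathode, Mg²⁺/Mg the anode: E°cell = +2.09 V, n = 2.
Overall reaction: Ni²⁺(aq) + Mg(s) → Ni(s) + Mg²⁺(aq); Q = [Mg²⁺]^1/[Ni²⁺]^1.
From E = E° − (0.0592/n) log Q: log Q = (E° − E)·n/0.0592 = (+2.09 − (+2.079))·2/0.0592 = 0.3716.
So 1·log[Ni²⁺] = 1·log(0.395) − log Q = -0.4034 − (0.3716) = -0.7750; [Ni²⁺] = 10^(-0.7750) ≈ 0.17 M.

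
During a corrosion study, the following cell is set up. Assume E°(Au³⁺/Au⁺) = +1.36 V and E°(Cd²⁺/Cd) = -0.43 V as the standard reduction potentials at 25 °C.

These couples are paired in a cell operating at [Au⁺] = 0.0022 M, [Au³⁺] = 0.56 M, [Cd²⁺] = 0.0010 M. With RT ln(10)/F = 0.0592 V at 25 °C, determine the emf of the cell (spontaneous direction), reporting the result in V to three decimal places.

+1.950 V

Au³⁺/Au⁺ is the cathode (higher E°), Cd²⁺/Cd the anode: E°cell = +1.36 − (-0.43) = +1.79 V, n = 2.
Overall: Au³⁺(aq) + Cd(s) → Au⁺(aq) + Cd²⁺(aq)
Q = [Au⁺]·[Cd²⁺] / ([Au³⁺]); log Q = -5.406.
E = E° − (0.0592/n) log Q = +1.79 − (0.0592/2)(-5.406) = +1.950 V.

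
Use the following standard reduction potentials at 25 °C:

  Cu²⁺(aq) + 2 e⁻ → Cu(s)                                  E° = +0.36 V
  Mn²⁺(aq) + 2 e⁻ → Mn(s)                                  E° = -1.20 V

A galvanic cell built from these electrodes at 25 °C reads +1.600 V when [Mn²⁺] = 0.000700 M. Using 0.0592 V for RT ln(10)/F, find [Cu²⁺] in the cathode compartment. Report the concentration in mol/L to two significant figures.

Cu²⁺/Cu is the cathode, Mn²⁺/Mn the anode: E°cell = +1.56 V, n = 2.
Overall reaction: Cu²⁺(aq) + Mn(s) → Cu(s) + Mn²⁺(aq); Q = [Mn²⁺]^1/[Cu²⁺]^1.
From E = E° − (0.0592/n) log Q: log Q = (E° − E)·n/0.0592 = (+1.56 − (+1.600))·2/0.0592 = -1.3514.
So 1·log[Cu²⁺] = 1·log(0.0007) − log Q = -3.1549 − (-1.3514) = -1.8035; [Cu²⁺] = 10^(-1.8035) ≈ 0.016 M.

0.016 M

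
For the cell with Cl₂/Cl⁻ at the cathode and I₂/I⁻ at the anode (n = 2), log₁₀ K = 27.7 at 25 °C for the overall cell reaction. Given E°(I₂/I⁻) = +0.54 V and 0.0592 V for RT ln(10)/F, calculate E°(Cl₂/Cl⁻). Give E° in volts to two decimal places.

E°cell = (0.0592/n)·log K = (0.0592/2)(27.7) = +0.820 V.
Since Cl₂/Cl⁻ is the cathode and I₂/I⁻ the anode, E°cell = E°(Cl₂/Cl⁻) − E°(I₂/I⁻).
So E°(Cl₂/Cl⁻) = E°cell + E°(I₂/I⁻) = +0.820 + (+0.54) = +1.36 V.

+1.36 V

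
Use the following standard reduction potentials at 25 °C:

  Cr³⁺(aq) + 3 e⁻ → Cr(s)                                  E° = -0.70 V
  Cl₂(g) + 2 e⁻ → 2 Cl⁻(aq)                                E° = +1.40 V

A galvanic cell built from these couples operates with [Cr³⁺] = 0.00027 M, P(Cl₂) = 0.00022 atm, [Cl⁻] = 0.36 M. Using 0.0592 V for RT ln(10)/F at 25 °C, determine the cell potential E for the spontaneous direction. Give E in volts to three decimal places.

Cl₂/Cl⁻ is the cathode (higher E°), Cr³⁺/Cr the anode: E°cell = +1.40 − (-0.70) = +2.10 V, n = 6.
Overall: 3 Cl₂(g) + 2 Cr(s) → 6 Cl⁻(aq) + 2 Cr³⁺(aq)
Q = [Cl⁻]^6·[Cr³⁺]^2 / (P(Cl₂)^3); log Q = 1.173.
E = E° − (0.0592/n) log Q = +2.10 − (0.0592/6)(1.173) = +2.088 V.

+2.088 V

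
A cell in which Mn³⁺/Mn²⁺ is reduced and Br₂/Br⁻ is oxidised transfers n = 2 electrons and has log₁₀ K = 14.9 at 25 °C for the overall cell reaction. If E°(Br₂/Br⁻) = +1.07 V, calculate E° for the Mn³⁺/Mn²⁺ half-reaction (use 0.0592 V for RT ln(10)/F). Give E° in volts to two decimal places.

E°cell = (0.0592/n)·log K = (0.0592/2)(14.9) = +0.441 V.
Since Mn³⁺/Mn²⁺ is the cathode and Br₂/Br⁻ the anode, E°cell = E°(Mn³⁺/Mn²⁺) − E°(Br₂/Br⁻).
So E°(Mn³⁺/Mn²⁺) = E°cell + E°(Br₂/Br⁻) = +0.441 + (+1.07) = +1.51 V.

+1.51 V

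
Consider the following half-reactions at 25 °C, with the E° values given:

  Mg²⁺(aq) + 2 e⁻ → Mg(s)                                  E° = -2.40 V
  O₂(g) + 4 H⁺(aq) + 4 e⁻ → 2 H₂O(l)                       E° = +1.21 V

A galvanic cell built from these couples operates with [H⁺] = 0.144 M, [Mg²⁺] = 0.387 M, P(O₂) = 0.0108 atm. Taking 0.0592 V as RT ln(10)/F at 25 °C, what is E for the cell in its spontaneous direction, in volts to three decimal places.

+3.543 V

O₂/H₂O is the cathode (higher E°), Mg²⁺/Mg the anode: E°cell = +1.21 − (-2.40) = +3.61 V, n = 4.
Overall: O₂(g) + 4 H⁺(aq) + 2 Mg(s) → 2 H₂O(l) + 2 Mg²⁺(aq)
Q = [Mg²⁺]^2 / (P(O₂)·[H⁺]^4); log Q = 4.509.
E = E° − (0.0592/n) log Q = +3.61 − (0.0592/4)(4.509) = +3.543 V.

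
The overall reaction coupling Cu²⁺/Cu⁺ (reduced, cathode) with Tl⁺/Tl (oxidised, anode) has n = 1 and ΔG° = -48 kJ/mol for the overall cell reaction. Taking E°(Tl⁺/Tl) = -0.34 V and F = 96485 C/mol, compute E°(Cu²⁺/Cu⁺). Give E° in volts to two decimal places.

E°cell = −ΔG°/(nF) = −(-48×10³)/((1)(96485)) = +0.497 V.
Since Cu²⁺/Cu⁺ is the cathode and Tl⁺/Tl the anode, E°cell = E°(Cu²⁺/Cu⁺) − E°(Tl⁺/Tl).
So E°(Cu²⁺/Cu⁺) = E°cell + E°(Tl⁺/Tl) = +0.497 + (-0.34) = +0.16 V.

+0.16 V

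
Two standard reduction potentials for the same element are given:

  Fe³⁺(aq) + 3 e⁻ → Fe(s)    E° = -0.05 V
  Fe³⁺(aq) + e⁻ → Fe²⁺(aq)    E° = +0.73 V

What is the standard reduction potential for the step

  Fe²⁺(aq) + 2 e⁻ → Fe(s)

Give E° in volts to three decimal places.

Sequential free energies add, so n₃E°₃ = n₁E°₁ + n₂E°₂.
With n₃ = 3, and the known step contributing 1×(+0.73) V, the unknown satisfies 2·E° = 3×(-0.05) − 1×(+0.73) = -0.880.
E° = -0.880 / 2 = -0.440 V.

-0.440 V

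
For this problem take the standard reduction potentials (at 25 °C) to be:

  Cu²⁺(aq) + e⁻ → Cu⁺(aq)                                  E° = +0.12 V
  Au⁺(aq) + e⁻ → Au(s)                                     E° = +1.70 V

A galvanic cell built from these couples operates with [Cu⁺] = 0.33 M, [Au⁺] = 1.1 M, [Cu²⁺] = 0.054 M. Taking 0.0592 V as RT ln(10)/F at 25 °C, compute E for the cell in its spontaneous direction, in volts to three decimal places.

Au⁺/Au is the cathode (higher E°), Cu²⁺/Cu⁺ the anode: E°cell = +1.70 − (+0.12) = +1.58 V, n = 1.
Overall: Au⁺(aq) + Cu⁺(aq) → Au(s) + Cu²⁺(aq)
Q = [Cu²⁺] / ([Au⁺]·[Cu⁺]); log Q = -0.828.
E = E° − (0.0592/n) log Q = +1.58 − (0.0592/1)(-0.828) = +1.629 V.

+1.629 V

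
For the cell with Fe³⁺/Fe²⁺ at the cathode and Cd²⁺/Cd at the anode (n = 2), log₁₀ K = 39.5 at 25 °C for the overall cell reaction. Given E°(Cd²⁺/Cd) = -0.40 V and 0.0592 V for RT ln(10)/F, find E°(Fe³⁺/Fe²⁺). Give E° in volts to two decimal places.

+0.77 V

E°cell = (0.0592/n)·log K = (0.0592/2)(39.5) = +1.169 V.
Since Fe³⁺/Fe²⁺ is the cathode and Cd²⁺/Cd the anode, E°cell = E°(Fe³⁺/Fe²⁺) − E°(Cd²⁺/Cd).
So E°(Fe³⁺/Fe²⁺) = E°cell + E°(Cd²⁺/Cd) = +1.169 + (-0.40) = +0.77 V.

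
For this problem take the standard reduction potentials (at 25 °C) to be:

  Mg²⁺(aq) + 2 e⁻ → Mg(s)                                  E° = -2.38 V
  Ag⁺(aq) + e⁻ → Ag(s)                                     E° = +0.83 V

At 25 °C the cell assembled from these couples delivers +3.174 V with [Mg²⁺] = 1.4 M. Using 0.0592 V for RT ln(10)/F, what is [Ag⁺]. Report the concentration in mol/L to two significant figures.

0.29 M

Ag⁺/Ag is the cathode, Mg²⁺/Mg the anode: E°cell = +3.21 V, n = 2.
Overall reaction: 2 Ag⁺(aq) + Mg(s) → 2 Ag(s) + Mg²⁺(aq); Q = [Mg²⁺]^1/[Ag⁺]^2.
From E = E° − (0.0592/n) log Q: log Q = (E° − E)·n/0.0592 = (+3.21 − (+3.174))·2/0.0592 = 1.2162.
So 2·log[Ag⁺] = 1·log(1.4) − log Q = 0.1461 − (1.2162) = -1.0701; log[Ag⁺] = -1.0701 / 2 = -0.5351; [Ag⁺] = 10^(-0.5351) ≈ 0.29 M.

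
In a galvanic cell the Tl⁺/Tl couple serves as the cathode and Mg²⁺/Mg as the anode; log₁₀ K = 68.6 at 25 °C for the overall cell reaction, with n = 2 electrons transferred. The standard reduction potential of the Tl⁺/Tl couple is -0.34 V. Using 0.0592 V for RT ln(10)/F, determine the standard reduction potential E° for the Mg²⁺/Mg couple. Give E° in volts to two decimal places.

E°cell = (0.0592/n)·log K = (0.0592/2)(68.6) = +2.031 V.
Since Tl⁺/Tl is the cathode and Mg²⁺/Mg the anode, E°cell = E°(Tl⁺/Tl) − E°(Mg²⁺/Mg).
So E°(Mg²⁺/Mg) = E°(Tl⁺/Tl) − E°cell = (-0.34) − (+2.031) = -2.37 V.

-2.37 V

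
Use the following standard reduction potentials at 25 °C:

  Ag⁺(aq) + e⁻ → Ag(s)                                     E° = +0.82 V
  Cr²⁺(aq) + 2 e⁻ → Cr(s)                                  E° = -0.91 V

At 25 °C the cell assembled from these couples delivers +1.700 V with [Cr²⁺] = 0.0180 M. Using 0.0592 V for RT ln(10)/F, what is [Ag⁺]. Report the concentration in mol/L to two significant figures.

0.042 M

Ag⁺/Ag is the cathode, Cr²⁺/Cr the anode: E°cell = +1.73 V, n = 2.
Overall reaction: 2 Ag⁺(aq) + Cr(s) → 2 Ag(s) + Cr²⁺(aq); Q = [Cr²⁺]^1/[Ag⁺]^2.
From E = E° − (0.0592/n) log Q: log Q = (E° − E)·n/0.0592 = (+1.73 − (+1.700))·2/0.0592 = 1.0135.
So 2·log[Ag⁺] = 1·log(0.018) − log Q = -1.7447 − (1.0135) = -2.7582; log[Ag⁺] = -2.7582 / 2 = -1.3791; [Ag⁺] = 10^(-1.3791) ≈ 0.042 M.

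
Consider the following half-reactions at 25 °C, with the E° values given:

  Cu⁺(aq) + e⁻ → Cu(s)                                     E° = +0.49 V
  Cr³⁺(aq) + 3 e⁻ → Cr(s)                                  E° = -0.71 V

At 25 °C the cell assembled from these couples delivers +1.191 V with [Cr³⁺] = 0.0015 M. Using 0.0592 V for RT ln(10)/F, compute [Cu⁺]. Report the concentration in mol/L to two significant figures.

Cu⁺/Cu is the cathode, Cr³⁺/Cr the anode: E°cell = +1.20 V, n = 3.
Overall reaction: 3 Cu⁺(aq) + Cr(s) → 3 Cu(s) + Cr³⁺(aq); Q = [Cr³⁺]^1/[Cu⁺]^3.
From E = E° − (0.0592/n) log Q: log Q = (E° − E)·n/0.0592 = (+1.20 − (+1.191))·3/0.0592 = 0.4561.
So 3·log[Cu⁺] = 1·log(0.0015) − log Q = -2.8239 − (0.4561) = -3.2800; log[Cu⁺] = -3.2800 / 3 = -1.0933; [Cu⁺] = 10^(-1.0933) ≈ 0.081 M.

0.081 M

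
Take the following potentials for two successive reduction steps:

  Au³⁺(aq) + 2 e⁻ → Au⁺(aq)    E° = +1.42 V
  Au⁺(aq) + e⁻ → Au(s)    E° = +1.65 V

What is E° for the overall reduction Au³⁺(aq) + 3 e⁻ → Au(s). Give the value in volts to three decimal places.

Standard free energies of sequential steps add: ΔG°₃ = ΔG°₁ + ΔG°₂, so n₃E°₃ = n₁E°₁ + n₂E°₂.
E°₃ = (2×+1.42 + 1×+1.65) / 3 = (+4.490) / 3 = +1.497 V.

+1.497 V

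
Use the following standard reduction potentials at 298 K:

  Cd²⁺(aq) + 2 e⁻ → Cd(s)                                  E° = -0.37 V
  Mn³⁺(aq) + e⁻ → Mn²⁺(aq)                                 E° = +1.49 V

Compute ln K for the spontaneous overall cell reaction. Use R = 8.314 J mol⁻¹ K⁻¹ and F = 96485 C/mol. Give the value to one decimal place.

144.9

Cathode: Mn³⁺/Mn²⁺; anode: Cd²⁺/Cd. E°cell = (+1.49) − (-0.37) = +1.86 V, with n = 2.
ΔG° = −nFE° = −RT ln K, so ln K = nFE°/(RT) = (2)(96485)(+1.86) / ((8.314)(298)) = 144.869.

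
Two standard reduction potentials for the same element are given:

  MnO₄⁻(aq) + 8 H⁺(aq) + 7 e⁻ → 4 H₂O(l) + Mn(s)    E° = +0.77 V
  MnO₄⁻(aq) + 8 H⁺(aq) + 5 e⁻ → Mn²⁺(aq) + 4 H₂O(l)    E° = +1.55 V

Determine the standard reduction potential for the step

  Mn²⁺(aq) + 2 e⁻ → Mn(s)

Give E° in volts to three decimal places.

-1.180 V

Sequential free energies add, so n₃E°₃ = n₁E°₁ + n₂E°₂.
With n₃ = 7, and the known step contributing 5×(+1.55) V, the unknown satisfies 2·E° = 7×(+0.77) − 5×(+1.55) = -2.360.
E° = -2.360 / 2 = -1.180 V.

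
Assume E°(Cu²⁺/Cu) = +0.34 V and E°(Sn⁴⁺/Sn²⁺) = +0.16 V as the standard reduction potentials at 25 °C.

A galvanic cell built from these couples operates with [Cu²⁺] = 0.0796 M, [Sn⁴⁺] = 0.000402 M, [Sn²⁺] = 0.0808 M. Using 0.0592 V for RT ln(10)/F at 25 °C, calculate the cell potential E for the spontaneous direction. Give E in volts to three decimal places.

Cu²⁺/Cu is the cathode (higher E°), Sn⁴⁺/Sn²⁺ the anode: E°cell = +0.34 − (+0.16) = +0.18 V, n = 2.
Overall: Cu²⁺(aq) + Sn²⁺(aq) → Cu(s) + Sn⁴⁺(aq)
Q = [Sn⁴⁺] / ([Cu²⁺]·[Sn²⁺]); log Q = -1.204.
E = E° − (0.0592/n) log Q = +0.18 − (0.0592/2)(-1.204) = +0.216 V.

+0.216 V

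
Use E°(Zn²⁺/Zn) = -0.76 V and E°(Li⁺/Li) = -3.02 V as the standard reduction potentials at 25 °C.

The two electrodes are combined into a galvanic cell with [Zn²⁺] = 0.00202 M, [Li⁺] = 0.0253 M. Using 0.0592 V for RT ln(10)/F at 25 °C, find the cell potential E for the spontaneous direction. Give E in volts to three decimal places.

Zn²⁺/Zn is the cathode (higher E°), Li⁺/Li the anode: E°cell = -0.76 − (-3.02) = +2.26 V, n = 2.
Overall: Zn²⁺(aq) + 2 Li(s) → Zn(s) + 2 Li⁺(aq)
Q = [Li⁺]^2 / ([Zn²⁺]); log Q = -0.499.
E = E° − (0.0592/n) log Q = +2.26 − (0.0592/2)(-0.499) = +2.275 V.

+2.275 V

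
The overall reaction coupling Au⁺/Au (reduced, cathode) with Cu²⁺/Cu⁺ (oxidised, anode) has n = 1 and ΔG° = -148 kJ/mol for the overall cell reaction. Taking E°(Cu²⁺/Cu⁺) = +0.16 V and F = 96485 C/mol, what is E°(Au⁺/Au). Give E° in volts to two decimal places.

+1.69 V

E°cell = −ΔG°/(nF) = −(-148×10³)/((1)(96485)) = +1.534 V.
Since Au⁺/Au is the cathode and Cu²⁺/Cu⁺ the anode, E°cell = E°(Au⁺/Au) − E°(Cu²⁺/Cu⁺).
So E°(Au⁺/Au) = E°cell + E°(Cu²⁺/Cu⁺) = +1.534 + (+0.16) = +1.69 V.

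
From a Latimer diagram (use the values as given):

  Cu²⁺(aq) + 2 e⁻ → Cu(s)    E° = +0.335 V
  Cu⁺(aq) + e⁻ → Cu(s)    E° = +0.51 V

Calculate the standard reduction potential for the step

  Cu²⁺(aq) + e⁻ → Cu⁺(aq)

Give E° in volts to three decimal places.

Sequential free energies add, so n₃E°₃ = n₁E°₁ + n₂E°₂.
With n₃ = 2, and the known step contributing 1×(+0.51) V, the unknown satisfies 1·E° = 2×(+0.335) − 1×(+0.51) = +0.160.
E° = +0.160 / 1 = +0.160 V.

+0.160 V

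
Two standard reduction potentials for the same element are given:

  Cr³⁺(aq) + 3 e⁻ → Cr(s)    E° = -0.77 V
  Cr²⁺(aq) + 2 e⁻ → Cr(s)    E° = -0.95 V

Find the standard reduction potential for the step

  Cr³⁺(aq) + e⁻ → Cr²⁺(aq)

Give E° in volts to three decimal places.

-0.410 V

Sequential free energies add, so n₃E°₃ = n₁E°₁ + n₂E°₂.
With n₃ = 3, and the known step contributing 2×(-0.95) V, the unknown satisfies 1·E° = 3×(-0.77) − 2×(-0.95) = -0.410.
E° = -0.410 / 1 = -0.410 V.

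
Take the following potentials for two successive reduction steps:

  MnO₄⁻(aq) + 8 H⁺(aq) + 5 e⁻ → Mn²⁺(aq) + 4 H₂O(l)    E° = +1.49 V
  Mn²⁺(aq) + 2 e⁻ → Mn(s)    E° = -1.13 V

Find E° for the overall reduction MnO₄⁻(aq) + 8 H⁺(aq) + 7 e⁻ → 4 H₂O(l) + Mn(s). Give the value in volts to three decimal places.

Standard free energies of sequential steps add: ΔG°₃ = ΔG°₁ + ΔG°₂, so n₃E°₃ = n₁E°₁ + n₂E°₂.
E°₃ = (5×+1.49 + 2×-1.13) / 7 = (+5.190) / 7 = +0.741 V.

+0.741 V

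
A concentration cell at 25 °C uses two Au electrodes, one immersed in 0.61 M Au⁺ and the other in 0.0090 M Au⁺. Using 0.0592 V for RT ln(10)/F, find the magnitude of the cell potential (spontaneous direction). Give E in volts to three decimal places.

For a concentration cell E°cell = 0. The 0.61 M side is the cathode (reduction is favoured where [Au⁺] is higher).
With n = 1, E = −(0.0592/1) log([Au⁺]ₐₙ/[Au⁺]꜀ₐₜ) = −(0.0592/1) log(0.009/0.61) = −(0.0592/1)(-1.831) = +0.108 V.

+0.108 V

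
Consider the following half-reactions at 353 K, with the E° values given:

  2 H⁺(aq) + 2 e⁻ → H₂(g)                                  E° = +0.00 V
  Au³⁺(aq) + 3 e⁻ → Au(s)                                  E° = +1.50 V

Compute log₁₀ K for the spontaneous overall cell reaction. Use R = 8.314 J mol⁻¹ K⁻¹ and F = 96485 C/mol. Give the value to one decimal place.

Cathode: Au³⁺/Au; anode: H⁺/H₂. E°cell = (+1.50) − (+0.00) = +1.50 V, with n = 6.
ΔG° = −nFE° = −RT ln K, so ln K = nFE°/(RT) = (6)(96485)(+1.50) / ((8.314)(353)) = 295.881.
log₁₀ K = 295.881 / ln 10 = 128.5.

128.5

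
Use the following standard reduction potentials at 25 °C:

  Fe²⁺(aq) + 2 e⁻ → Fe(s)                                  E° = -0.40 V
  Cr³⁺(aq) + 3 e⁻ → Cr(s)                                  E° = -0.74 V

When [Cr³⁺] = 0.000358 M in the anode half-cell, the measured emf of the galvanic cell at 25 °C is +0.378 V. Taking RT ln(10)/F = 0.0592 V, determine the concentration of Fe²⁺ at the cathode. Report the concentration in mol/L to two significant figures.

Fe²⁺/Fe is the cathode, Cr³⁺/Cr the anode: E°cell = +0.34 V, n = 6.
Overall reaction: 3 Fe²⁺(aq) + 2 Cr(s) → 3 Fe(s) + 2 Cr³⁺(aq); Q = [Cr³⁺]^2/[Fe²⁺]^3.
From E = E° − (0.0592/n) log Q: log Q = (E° − E)·n/0.0592 = (+0.34 − (+0.378))·6/0.0592 = -3.8514.
So 3·log[Fe²⁺] = 2·log(0.000358) − log Q = -6.8922 − (-3.8514) = -3.0408; log[Fe²⁺] = -3.0408 / 3 = -1.0136; [Fe²⁺] = 10^(-1.0136) ≈ 0.097 M.

0.097 M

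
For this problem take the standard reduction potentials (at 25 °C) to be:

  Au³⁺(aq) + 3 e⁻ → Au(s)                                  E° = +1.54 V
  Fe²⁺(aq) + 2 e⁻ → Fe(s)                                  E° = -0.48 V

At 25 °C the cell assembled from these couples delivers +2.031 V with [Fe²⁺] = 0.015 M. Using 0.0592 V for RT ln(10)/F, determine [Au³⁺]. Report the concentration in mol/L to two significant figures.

0.0066 M

Au³⁺/Au is the cathode, Fe²⁺/Fe the anode: E°cell = +2.02 V, n = 6.
Overall reaction: 2 Au³⁺(aq) + 3 Fe(s) → 2 Au(s) + 3 Fe²⁺(aq); Q = [Fe²⁺]^3/[Au³⁺]^2.
From E = E° − (0.0592/n) log Q: log Q = (E° − E)·n/0.0592 = (+2.02 − (+2.031))·6/0.0592 = -1.1149.
So 2·log[Au³⁺] = 3·log(0.015) − log Q = -5.4717 − (-1.1149) = -4.3568; log[Au³⁺] = -4.3568 / 2 = -2.1784; [Au³⁺] = 10^(-2.1784) ≈ 0.0066 M.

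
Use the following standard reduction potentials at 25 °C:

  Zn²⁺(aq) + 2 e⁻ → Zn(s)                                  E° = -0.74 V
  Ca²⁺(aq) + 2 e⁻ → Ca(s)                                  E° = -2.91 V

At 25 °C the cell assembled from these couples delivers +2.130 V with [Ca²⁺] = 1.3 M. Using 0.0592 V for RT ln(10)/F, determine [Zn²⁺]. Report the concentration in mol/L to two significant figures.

0.058 M

Zn²⁺/Zn is the cathode, Ca²⁺/Ca the anode: E°cell = +2.17 V, n = 2.
Overall reaction: Zn²⁺(aq) + Ca(s) → Zn(s) + Ca²⁺(aq); Q = [Ca²⁺]^1/[Zn²⁺]^1.
From E = E° − (0.0592/n) log Q: log Q = (E° − E)·n/0.0592 = (+2.17 − (+2.130))·2/0.0592 = 1.3514.
So 1·log[Zn²⁺] = 1·log(1.3) − log Q = 0.1139 − (1.3514) = -1.2375; [Zn²⁺] = 10^(-1.2375) ≈ 0.058 M.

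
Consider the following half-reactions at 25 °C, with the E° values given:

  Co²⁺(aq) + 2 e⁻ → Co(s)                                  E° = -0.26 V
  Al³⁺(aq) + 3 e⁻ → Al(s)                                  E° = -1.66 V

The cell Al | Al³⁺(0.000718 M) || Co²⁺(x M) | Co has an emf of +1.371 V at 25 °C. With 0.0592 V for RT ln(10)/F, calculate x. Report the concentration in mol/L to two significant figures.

0.00084 M

Co²⁺/Co is the cathode, Al³⁺/Al the anode: E°cell = +1.40 V, n = 6.
Overall reaction: 3 Co²⁺(aq) + 2 Al(s) → 3 Co(s) + 2 Al³⁺(aq); Q = [Al³⁺]^2/[Co²⁺]^3.
From E = E° − (0.0592/n) log Q: log Q = (E° − E)·n/0.0592 = (+1.40 − (+1.371))·6/0.0592 = 2.9392.
So 3·log[Co²⁺] = 2·log(0.000718) − log Q = -6.2878 − (2.9392) = -9.2270; log[Co²⁺] = -9.2270 / 3 = -3.0757; [Co²⁺] = 10^(-3.0757) ≈ 0.00084 M.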